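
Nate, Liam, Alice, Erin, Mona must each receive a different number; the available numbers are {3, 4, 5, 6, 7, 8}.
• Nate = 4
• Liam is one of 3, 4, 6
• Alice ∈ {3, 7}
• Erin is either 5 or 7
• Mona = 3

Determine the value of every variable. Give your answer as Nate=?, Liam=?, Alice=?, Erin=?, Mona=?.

Nate has just one choice, so Nate = 4. Strike 4 from Liam.
That leaves Mona = 3. So Liam, Alice can't be 3.
That leaves Liam = 6.
Alice has just one choice, so Alice = 7. Strike 7 from Erin.
Erin's domain is down to {5}, so Erin = 5.

Nate=4, Liam=6, Alice=7, Erin=5, Mona=3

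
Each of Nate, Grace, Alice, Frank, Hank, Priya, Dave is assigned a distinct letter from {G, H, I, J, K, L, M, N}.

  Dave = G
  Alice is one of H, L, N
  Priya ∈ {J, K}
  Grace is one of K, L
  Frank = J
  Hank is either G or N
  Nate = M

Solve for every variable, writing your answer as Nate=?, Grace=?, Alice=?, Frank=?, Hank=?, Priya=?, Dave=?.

Nate=M, Grace=L, Alice=H, Frank=J, Hank=N, Priya=K, Dave=G

Nate must be M (only option left).
Frank must be J (only option left). Remove J from Priya.
Priya's domain is down to {K}, so Priya = K. So Grace can't be K.
Dave has just one choice, so Dave = G. Strike G from Hank.
Grace has just one choice, so Grace = L. So Alice can't be L.
Hank has just one choice, so Hank = N. Strike N from Alice.
Alice's domain is down to {H}, so Alice = H.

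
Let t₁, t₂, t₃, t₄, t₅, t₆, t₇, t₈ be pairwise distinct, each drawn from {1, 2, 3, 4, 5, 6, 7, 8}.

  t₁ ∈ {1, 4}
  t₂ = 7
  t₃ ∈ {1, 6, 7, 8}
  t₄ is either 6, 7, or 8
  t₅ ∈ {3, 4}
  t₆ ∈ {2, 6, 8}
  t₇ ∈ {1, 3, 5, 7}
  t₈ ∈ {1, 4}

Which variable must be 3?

t₅

t₂ has just one choice, so t₂ = 7. Eliminate 7 elsewhere: t₃, t₄, t₇.
The 7 still-open variables draw from only 7 values {1, 2, 3, 4, 5, 6, 8}, so each is used; only t₆ can be 2, hence t₆ = 2.
Among the 6 still-open variables, 5 fits only t₇ (and all 6 values in {1, 3, 4, 5, 6, 8} must be used), so t₇ = 5.
Among the 5 still-open variables, 3 fits only t₅ (and all 5 values in {1, 3, 4, 6, 8} must be used), so t₅ = 3.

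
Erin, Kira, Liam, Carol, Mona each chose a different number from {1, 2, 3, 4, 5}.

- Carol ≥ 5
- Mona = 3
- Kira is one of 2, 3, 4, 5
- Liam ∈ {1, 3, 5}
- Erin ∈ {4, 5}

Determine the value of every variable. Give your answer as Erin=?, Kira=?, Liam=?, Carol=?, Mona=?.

Carol must be 5 (only option left). Eliminate 5 elsewhere: Erin, Kira, Liam.
Mona's domain is down to {3}, so Mona = 3. So Kira, Liam can't be 3.
That leaves Erin = 4. Remove 4 from Kira.
That leaves Kira = 2.
Liam must be 1 (only option left).

Erin=4, Kira=2, Liam=1, Carol=5, Mona=3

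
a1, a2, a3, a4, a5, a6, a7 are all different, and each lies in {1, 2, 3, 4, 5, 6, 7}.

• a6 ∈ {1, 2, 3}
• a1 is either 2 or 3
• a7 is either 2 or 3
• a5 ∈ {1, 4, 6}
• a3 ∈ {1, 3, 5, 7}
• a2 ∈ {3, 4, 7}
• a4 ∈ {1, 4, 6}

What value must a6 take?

1

The 7 variables draw from only 7 values {1, 2, 3, 4, 5, 6, 7}, so each is used; only a3 can be 5, hence a3 = 5.
The 6 still-open variables together cover exactly {1, 2, 3, 4, 6, 7} — 6 values for 6 variables — and 7 appears only in a2's list, so a2 = 7.
a1 and a7 share exactly the 2 values {2, 3}; by pigeonhole those values go to them, so strike 2, 3 from a6.
So a6 = 1.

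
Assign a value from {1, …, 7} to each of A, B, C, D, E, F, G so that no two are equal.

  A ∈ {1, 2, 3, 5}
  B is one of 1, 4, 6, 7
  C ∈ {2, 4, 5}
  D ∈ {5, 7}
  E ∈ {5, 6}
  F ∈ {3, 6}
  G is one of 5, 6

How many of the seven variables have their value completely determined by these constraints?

E and G between them cover only {5, 6} — a naked pair. Remove those values from A, B, C, D, F.
D must be 7 (only option left). Remove 7 from B.
That leaves F = 3. Strike 3 from A.
Determined: D=7, F=3. The other variables each still have more than one consistent value. That makes 2.

2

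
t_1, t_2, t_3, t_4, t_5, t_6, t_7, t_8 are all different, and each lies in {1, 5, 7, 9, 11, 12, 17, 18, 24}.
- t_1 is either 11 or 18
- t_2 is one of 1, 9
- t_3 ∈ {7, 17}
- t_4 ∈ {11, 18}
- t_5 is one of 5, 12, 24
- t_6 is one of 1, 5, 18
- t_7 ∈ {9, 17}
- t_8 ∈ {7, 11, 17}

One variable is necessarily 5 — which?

t_6

t_1 and t_4 share exactly the 2 values {11, 18}; by pigeonhole those values go to them, so strike 11, 18 from t_6, t_8.
t_3 and t_8 between them cover only {7, 17} — a naked pair. Remove those values from t_7.
t_7 has just one choice, so t_7 = 9. Eliminate 9 elsewhere: t_2.
t_2 has just one choice, so t_2 = 1. Remove 1 from t_6.
So 5 goes to t_6.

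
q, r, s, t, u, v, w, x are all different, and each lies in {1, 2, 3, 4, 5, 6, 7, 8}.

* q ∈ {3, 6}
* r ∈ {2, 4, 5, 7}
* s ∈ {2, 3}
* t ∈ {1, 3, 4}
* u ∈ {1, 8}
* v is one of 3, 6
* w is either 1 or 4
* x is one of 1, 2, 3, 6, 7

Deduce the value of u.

8

The 8 variables draw from only 8 values {1, 2, 3, 4, 5, 6, 7, 8}, so each is used; only r can be 5, hence r = 5.
Among the 7 still-open variables, 7 fits only x (and all 7 values in {1, 2, 3, 4, 6, 7, 8} must be used), so x = 7.
The 6 still-open variables draw from only 6 values {1, 2, 3, 4, 6, 8}, so each is used; only s can be 2, hence s = 2.
The 5 still-open variables together cover exactly {1, 3, 4, 6, 8} — 5 values for 5 variables — and 8 appears only in u's list, so u = 8.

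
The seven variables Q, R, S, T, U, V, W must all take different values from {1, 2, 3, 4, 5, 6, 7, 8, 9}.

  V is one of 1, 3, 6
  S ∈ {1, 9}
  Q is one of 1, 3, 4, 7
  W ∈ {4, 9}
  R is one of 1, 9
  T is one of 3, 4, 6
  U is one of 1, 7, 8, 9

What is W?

4

The 7 variables together cover exactly {1, 3, 4, 6, 7, 8, 9} — 7 values for 7 variables — and 8 appears only in U's list, so U = 8.
Among the 6 still-open variables, 7 fits only Q (and all 6 values in {1, 3, 4, 6, 7, 9} must be used), so Q = 7.
The 2 variables R and S are confined to {1, 9}, which locks those values in; drop them from V, W.
So W = 4.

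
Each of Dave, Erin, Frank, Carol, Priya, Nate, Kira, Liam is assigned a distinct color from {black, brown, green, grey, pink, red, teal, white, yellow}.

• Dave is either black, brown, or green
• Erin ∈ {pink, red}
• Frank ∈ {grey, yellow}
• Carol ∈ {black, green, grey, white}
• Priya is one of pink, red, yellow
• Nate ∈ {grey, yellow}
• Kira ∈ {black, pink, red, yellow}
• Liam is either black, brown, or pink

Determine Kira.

The 8 variables together cover exactly {black, brown, green, grey, pink, red, white, yellow} — 8 values for 8 variables — and white appears only in Carol's list, so Carol = white.
The 7 still-open variables draw from only 7 values {black, brown, green, grey, pink, red, yellow}, so each is used; only Dave can be green, hence Dave = green.
The 6 still-open variables draw from only 6 values {black, brown, grey, pink, red, yellow}, so each is used; only Liam can be brown, hence Liam = brown.
The 5 still-open variables draw from only 5 values {black, grey, pink, red, yellow}, so each is used; only Kira can be black, hence Kira = black.

black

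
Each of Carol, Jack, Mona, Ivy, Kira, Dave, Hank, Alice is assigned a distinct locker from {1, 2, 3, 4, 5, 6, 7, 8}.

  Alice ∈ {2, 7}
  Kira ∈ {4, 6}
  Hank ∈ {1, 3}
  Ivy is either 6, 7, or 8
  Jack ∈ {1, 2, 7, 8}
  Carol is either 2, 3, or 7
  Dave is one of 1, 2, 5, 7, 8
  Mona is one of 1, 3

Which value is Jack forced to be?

8

Among the 8 variables, 4 fits only Kira (and all 8 values in {1, 2, 3, 4, 5, 6, 7, 8} must be used), so Kira = 4.
Among the 7 still-open variables, 5 fits only Dave (and all 7 values in {1, 2, 3, 5, 6, 7, 8} must be used), so Dave = 5.
The 6 still-open variables together cover exactly {1, 2, 3, 6, 7, 8} — 6 values for 6 variables — and 6 appears only in Ivy's list, so Ivy = 6.
The 5 still-open variables draw from only 5 values {1, 2, 3, 7, 8}, so each is used; only Jack can be 8, hence Jack = 8.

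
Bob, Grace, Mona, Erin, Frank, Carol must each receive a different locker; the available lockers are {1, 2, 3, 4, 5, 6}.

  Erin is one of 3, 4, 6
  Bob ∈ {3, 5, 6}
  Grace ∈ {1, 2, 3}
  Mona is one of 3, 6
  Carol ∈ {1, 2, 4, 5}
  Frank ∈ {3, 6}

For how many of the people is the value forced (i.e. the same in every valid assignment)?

2

Mona and Frank share exactly the 2 values {3, 6}; by pigeonhole those values go to them, so strike 3, 6 from Bob, Grace, Erin.
Bob must be 5 (only option left). Remove 5 from Carol.
Erin has just one choice, so Erin = 4. Remove 4 from Carol.
Determined: Bob=5, Erin=4. The other people each still have more than one consistent value. That makes 2.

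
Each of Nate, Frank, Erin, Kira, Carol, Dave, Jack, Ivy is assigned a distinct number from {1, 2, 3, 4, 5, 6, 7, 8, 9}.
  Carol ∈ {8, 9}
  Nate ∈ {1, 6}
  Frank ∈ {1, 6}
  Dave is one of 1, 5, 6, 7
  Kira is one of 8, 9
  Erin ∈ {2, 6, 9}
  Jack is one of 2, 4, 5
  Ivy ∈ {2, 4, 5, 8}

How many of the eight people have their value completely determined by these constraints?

2

The 8 variables together cover exactly {1, 2, 4, 5, 6, 7, 8, 9} — 8 values for 8 variables — and 7 appears only in Dave's list, so Dave = 7.
The 2 variables Nate and Frank are confined to {1, 6}, which locks those values in; drop them from Erin.
The 2 variables Kira and Carol are confined to {8, 9}, which locks those values in; drop them from Erin, Ivy.
Erin must be 2 (only option left). Eliminate 2 elsewhere: Jack, Ivy.
Determined: Erin=2, Dave=7. The other people each still have more than one consistent value. That makes 2.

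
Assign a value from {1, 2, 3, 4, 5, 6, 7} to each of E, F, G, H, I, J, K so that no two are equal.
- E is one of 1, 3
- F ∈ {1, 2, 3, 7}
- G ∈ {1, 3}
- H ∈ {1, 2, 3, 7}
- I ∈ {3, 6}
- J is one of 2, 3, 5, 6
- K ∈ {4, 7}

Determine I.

6

The 7 variables draw from only 7 values {1, 2, 3, 4, 5, 6, 7}, so each is used; only K can be 4, hence K = 4.
The 6 still-open variables draw from only 6 values {1, 2, 3, 5, 6, 7}, so each is used; only J can be 5, hence J = 5.
The 5 still-open variables together cover exactly {1, 2, 3, 6, 7} — 5 values for 5 variables — and 6 appears only in I's list, so I = 6.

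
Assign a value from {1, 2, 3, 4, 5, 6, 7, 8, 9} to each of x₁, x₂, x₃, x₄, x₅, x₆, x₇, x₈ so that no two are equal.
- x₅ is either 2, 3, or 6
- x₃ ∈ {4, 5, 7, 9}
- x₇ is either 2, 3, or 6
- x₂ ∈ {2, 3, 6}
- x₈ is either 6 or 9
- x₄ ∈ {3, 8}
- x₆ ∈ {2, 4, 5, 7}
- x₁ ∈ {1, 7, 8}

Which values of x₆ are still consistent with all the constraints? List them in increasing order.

4, 5, 7

x₂, x₅, x₇ between them cover only {2, 3, 6} — a naked triple. Remove those values from x₄, x₆, x₈.
x₄'s domain is down to {8}, so x₄ = 8. Strike 8 from x₁.
x₈ has just one choice, so x₈ = 9. Remove 9 from x₃.
No further eliminations apply; x₆ can still be any of 4, 5, 7.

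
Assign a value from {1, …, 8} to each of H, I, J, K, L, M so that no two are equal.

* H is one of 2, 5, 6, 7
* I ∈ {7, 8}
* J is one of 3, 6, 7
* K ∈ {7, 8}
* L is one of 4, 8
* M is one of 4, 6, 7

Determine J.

I and K between them cover only {7, 8} — a naked pair. Remove those values from H, J, L, M.
That leaves L = 4. Eliminate 4 elsewhere: M.
That leaves M = 6. Eliminate 6 elsewhere: H, J.
So J = 3.

3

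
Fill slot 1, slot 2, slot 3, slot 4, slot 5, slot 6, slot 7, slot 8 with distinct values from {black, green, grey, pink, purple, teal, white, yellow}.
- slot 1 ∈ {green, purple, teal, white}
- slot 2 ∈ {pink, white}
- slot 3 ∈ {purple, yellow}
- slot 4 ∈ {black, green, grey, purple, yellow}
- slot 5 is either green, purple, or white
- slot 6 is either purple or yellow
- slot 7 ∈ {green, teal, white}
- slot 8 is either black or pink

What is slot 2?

pink

The 8 variables together cover exactly {black, green, grey, pink, purple, teal, white, yellow} — 8 values for 8 variables — and grey appears only in slot 4's list, so slot 4 = grey.
Among the 7 still-open variables, black fits only slot 8 (and all 7 values in {black, green, pink, purple, teal, white, yellow} must be used), so slot 8 = black.
The 6 still-open variables together cover exactly {green, pink, purple, teal, white, yellow} — 6 values for 6 variables — and pink appears only in slot 2's list, so slot 2 = pink.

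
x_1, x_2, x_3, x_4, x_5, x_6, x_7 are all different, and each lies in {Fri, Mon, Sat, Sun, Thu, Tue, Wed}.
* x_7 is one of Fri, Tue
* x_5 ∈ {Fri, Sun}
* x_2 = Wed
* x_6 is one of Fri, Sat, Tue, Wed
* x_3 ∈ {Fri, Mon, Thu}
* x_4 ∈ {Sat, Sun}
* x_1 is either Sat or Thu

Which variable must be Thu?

x_1

x_2 must be Wed (only option left). Strike Wed from x_6.
The 6 still-open variables draw from only 6 values {Fri, Mon, Sat, Sun, Thu, Tue}, so each is used; only x_3 can be Mon, hence x_3 = Mon.
The 5 still-open variables draw from only 5 values {Fri, Sat, Sun, Thu, Tue}, so each is used; only x_1 can be Thu, hence x_1 = Thu.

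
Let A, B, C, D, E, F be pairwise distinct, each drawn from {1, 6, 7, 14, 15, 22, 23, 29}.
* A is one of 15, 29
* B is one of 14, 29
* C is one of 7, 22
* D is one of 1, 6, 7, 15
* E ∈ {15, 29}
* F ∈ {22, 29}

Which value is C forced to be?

7

A and E share exactly the 2 values {15, 29}; by pigeonhole those values go to them, so strike 15, 29 from B, D, F.
B must be 14 (only option left).
F's domain is down to {22}, so F = 22. Strike 22 from C.
So C = 7.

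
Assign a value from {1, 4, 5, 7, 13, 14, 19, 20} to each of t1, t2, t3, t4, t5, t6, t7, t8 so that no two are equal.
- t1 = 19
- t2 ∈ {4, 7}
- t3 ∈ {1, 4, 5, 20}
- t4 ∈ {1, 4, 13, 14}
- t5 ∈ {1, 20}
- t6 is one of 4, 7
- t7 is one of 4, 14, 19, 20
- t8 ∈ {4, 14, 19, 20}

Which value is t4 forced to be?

13

t1 has just one choice, so t1 = 19. Eliminate 19 elsewhere: t7, t8.
The 7 still-open variables draw from only 7 values {1, 4, 5, 7, 13, 14, 20}, so each is used; only t3 can be 5, hence t3 = 5.
Among the 6 still-open variables, 13 fits only t4 (and all 6 values in {1, 4, 7, 13, 14, 20} must be used), so t4 = 13.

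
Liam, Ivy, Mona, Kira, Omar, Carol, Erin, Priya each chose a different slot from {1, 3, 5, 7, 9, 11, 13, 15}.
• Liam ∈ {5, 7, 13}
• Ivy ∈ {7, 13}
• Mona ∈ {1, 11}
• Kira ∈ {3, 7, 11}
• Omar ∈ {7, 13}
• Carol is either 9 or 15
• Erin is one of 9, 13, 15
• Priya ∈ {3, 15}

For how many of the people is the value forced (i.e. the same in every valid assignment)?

Among the 8 variables, 1 fits only Mona (and all 8 values in {1, 3, 5, 7, 9, 11, 13, 15} must be used), so Mona = 1.
The 7 still-open variables draw from only 7 values {3, 5, 7, 9, 11, 13, 15}, so each is used; only Liam can be 5, hence Liam = 5.
The 6 still-open variables draw from only 6 values {3, 7, 9, 11, 13, 15}, so each is used; only Kira can be 11, hence Kira = 11.
The 5 still-open variables together cover exactly {3, 7, 9, 13, 15} — 5 values for 5 variables — and 3 appears only in Priya's list, so Priya = 3.
The 2 variables Ivy and Omar are confined to {7, 13}, which locks those values in; drop them from Erin.
Determined: Liam=5, Mona=1, Kira=11, Priya=3. The other people each still have more than one consistent value. That makes 4.

4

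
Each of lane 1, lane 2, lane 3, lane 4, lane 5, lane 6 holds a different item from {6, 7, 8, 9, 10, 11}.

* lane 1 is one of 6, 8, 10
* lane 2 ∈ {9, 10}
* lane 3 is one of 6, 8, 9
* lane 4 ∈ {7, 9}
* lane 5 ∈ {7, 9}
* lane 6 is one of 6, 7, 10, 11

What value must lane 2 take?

The 6 variables draw from only 6 values {6, 7, 8, 9, 10, 11}, so each is used; only lane 6 can be 11, hence lane 6 = 11.
lane 4 and lane 5 share exactly the 2 values {7, 9}; by pigeonhole those values go to them, so strike 7, 9 from lane 2, lane 3.
So lane 2 = 10.

10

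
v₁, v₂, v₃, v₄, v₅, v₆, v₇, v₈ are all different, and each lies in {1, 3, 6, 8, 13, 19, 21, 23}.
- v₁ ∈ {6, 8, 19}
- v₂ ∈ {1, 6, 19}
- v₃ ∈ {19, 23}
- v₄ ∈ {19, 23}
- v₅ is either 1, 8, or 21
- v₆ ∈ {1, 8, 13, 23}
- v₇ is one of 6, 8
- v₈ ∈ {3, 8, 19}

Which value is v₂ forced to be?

The 8 variables draw from only 8 values {1, 3, 6, 8, 13, 19, 21, 23}, so each is used; only v₈ can be 3, hence v₈ = 3.
Among the 7 still-open variables, 13 fits only v₆ (and all 7 values in {1, 6, 8, 13, 19, 21, 23} must be used), so v₆ = 13.
Among the 6 still-open variables, 21 fits only v₅ (and all 6 values in {1, 6, 8, 19, 21, 23} must be used), so v₅ = 21.
The 5 still-open variables together cover exactly {1, 6, 8, 19, 23} — 5 values for 5 variables — and 1 appears only in v₂'s list, so v₂ = 1.

1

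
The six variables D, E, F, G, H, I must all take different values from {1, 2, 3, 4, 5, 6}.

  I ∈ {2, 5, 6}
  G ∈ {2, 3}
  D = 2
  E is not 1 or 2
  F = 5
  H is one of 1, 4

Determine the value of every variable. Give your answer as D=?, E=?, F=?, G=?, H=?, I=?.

D=2, E=4, F=5, G=3, H=1, I=6

D has just one choice, so D = 2. Eliminate 2 elsewhere: G, I.
That leaves F = 5. Strike 5 from E, I.
G must be 3 (only option left). So E can't be 3.
I must be 6 (only option left). So E can't be 6.
E's domain is down to {4}, so E = 4. Remove 4 from H.
H has just one choice, so H = 1.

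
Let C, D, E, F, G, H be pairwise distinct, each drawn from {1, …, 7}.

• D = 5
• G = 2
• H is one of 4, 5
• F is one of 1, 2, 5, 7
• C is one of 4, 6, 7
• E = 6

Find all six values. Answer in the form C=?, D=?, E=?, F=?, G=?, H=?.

C=7, D=5, E=6, F=1, G=2, H=4

D's domain is down to {5}, so D = 5. Eliminate 5 elsewhere: F, H.
E must be 6 (only option left). So C can't be 6.
G has just one choice, so G = 2. So F can't be 2.
H's domain is down to {4}, so H = 4. Strike 4 from C.
C's domain is down to {7}, so C = 7. Remove 7 from F.
F must be 1 (only option left).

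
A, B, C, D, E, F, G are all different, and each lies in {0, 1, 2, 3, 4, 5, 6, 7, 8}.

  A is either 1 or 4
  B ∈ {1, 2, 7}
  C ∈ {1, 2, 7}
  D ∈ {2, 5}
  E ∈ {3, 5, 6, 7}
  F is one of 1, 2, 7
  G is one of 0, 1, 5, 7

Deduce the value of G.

0

B, C, F between them cover only {1, 2, 7} — a naked triple. Remove those values from A, D, E, G.
That leaves A = 4.
D's domain is down to {5}, so D = 5. Remove 5 from E, G.
So G = 0.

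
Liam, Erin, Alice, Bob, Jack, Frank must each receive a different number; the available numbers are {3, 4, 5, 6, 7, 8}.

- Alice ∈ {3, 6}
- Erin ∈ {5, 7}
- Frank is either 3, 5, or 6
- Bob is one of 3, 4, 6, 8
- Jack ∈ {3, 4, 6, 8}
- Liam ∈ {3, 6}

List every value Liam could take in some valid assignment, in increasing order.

3, 6

The 6 variables together cover exactly {3, 4, 5, 6, 7, 8} — 6 values for 6 variables — and 7 appears only in Erin's list, so Erin = 7.
Among the 5 still-open variables, 5 fits only Frank (and all 5 values in {3, 4, 5, 6, 8} must be used), so Frank = 5.
The 2 variables Liam and Alice are confined to {3, 6}, which locks those values in; drop them from Bob, Jack.
No further eliminations apply; Liam can still be any of 3, 6.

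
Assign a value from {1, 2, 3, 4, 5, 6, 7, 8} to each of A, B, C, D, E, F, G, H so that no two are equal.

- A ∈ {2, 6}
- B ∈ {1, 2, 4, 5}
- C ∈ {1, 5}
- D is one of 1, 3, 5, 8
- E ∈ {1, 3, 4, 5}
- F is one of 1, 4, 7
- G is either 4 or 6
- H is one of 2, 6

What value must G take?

The 8 variables draw from only 8 values {1, 2, 3, 4, 5, 6, 7, 8}, so each is used; only F can be 7, hence F = 7.
The 7 still-open variables together cover exactly {1, 2, 3, 4, 5, 6, 8} — 7 values for 7 variables — and 8 appears only in D's list, so D = 8.
The 6 still-open variables together cover exactly {1, 2, 3, 4, 5, 6} — 6 values for 6 variables — and 3 appears only in E's list, so E = 3.
The 2 variables A and H are confined to {2, 6}, which locks those values in; drop them from B, G.
So G = 4.

4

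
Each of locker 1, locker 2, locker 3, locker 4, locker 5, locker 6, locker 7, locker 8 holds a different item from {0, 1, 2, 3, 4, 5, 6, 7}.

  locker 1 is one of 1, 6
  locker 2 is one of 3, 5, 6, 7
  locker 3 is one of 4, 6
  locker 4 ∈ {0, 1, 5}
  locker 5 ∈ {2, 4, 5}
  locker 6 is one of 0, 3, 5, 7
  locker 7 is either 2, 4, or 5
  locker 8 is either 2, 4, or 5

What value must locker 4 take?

locker 5, locker 7, locker 8 between them cover only {2, 4, 5} — a naked triple. Remove those values from locker 2, locker 3, locker 4, locker 6.
locker 3 must be 6 (only option left). Remove 6 from locker 1, locker 2.
That leaves locker 1 = 1. Remove 1 from locker 4.
So locker 4 = 0.

0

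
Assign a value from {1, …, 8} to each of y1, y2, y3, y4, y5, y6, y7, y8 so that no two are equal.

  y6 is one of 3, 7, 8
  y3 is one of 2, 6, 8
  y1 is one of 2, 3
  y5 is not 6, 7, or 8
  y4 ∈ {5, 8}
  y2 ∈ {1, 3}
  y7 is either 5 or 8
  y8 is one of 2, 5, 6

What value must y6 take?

Among the 8 variables, 4 fits only y5 (and all 8 values in {1, 2, 3, 4, 5, 6, 7, 8} must be used), so y5 = 4.
The 7 still-open variables draw from only 7 values {1, 2, 3, 5, 6, 7, 8}, so each is used; only y2 can be 1, hence y2 = 1.
The 6 still-open variables draw from only 6 values {2, 3, 5, 6, 7, 8}, so each is used; only y6 can be 7, hence y6 = 7.

7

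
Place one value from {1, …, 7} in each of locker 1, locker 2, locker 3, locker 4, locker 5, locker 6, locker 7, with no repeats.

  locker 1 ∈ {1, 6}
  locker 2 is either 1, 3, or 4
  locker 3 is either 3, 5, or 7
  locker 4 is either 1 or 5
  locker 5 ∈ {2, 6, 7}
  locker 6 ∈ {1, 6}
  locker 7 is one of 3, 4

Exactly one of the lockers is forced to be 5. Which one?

locker 4

The 7 variables draw from only 7 values {1, 2, 3, 4, 5, 6, 7}, so each is used; only locker 5 can be 2, hence locker 5 = 2.
The 6 still-open variables together cover exactly {1, 3, 4, 5, 6, 7} — 6 values for 6 variables — and 7 appears only in locker 3's list, so locker 3 = 7.
Among the 5 still-open variables, 5 fits only locker 4 (and all 5 values in {1, 3, 4, 5, 6} must be used), so locker 4 = 5.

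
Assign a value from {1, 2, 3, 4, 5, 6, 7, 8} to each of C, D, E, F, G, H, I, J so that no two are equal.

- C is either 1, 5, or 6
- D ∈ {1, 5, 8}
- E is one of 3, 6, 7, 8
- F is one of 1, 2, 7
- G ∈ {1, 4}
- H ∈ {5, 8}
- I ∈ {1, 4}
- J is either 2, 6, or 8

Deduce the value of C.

Among the 8 variables, 3 fits only E (and all 8 values in {1, 2, 3, 4, 5, 6, 7, 8} must be used), so E = 3.
The 7 still-open variables together cover exactly {1, 2, 4, 5, 6, 7, 8} — 7 values for 7 variables — and 7 appears only in F's list, so F = 7.
Among the 6 still-open variables, 2 fits only J (and all 6 values in {1, 2, 4, 5, 6, 8} must be used), so J = 2.
The 5 still-open variables draw from only 5 values {1, 4, 5, 6, 8}, so each is used; only C can be 6, hence C = 6.

6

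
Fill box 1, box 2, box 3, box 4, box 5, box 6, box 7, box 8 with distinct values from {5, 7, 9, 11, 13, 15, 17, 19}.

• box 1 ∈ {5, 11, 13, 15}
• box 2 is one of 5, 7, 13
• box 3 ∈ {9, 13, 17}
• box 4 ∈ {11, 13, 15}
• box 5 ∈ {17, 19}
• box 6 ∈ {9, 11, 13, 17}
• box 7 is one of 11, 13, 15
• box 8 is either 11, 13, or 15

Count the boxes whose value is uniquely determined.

3

The 8 variables draw from only 8 values {5, 7, 9, 11, 13, 15, 17, 19}, so each is used; only box 2 can be 7, hence box 2 = 7.
The 7 still-open variables draw from only 7 values {5, 9, 11, 13, 15, 17, 19}, so each is used; only box 1 can be 5, hence box 1 = 5.
Among the 6 still-open variables, 19 fits only box 5 (and all 6 values in {9, 11, 13, 15, 17, 19} must be used), so box 5 = 19.
box 4, box 7, box 8 between them cover only {11, 13, 15} — a naked triple. Remove those values from box 3, box 6.
Determined: box 1=5, box 2=7, box 5=19. The other boxes each still have more than one consistent value. That makes 3.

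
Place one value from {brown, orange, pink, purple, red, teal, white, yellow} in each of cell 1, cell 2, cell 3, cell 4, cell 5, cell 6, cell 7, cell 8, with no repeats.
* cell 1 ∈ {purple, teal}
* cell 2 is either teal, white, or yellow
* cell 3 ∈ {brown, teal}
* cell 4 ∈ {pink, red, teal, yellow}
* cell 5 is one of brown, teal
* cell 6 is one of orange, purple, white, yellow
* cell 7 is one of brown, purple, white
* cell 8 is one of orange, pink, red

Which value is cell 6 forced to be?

orange

The 2 variables cell 3 and cell 5 are confined to {brown, teal}, which locks those values in; drop them from cell 1, cell 2, cell 4, cell 7.
That leaves cell 1 = purple. So cell 6, cell 7 can't be purple.
That leaves cell 7 = white. Eliminate white elsewhere: cell 2, cell 6.
cell 2 has just one choice, so cell 2 = yellow. Remove yellow from cell 4, cell 6.
So cell 6 = orange.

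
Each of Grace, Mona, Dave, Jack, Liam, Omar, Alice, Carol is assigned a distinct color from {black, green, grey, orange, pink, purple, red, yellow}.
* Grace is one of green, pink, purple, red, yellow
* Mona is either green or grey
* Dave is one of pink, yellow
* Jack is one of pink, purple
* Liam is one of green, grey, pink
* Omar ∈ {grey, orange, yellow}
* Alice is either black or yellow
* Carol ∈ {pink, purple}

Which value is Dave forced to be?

yellow

Among the 8 variables, black fits only Alice (and all 8 values in {black, green, grey, orange, pink, purple, red, yellow} must be used), so Alice = black.
The 7 still-open variables draw from only 7 values {green, grey, orange, pink, purple, red, yellow}, so each is used; only Omar can be orange, hence Omar = orange.
Among the 6 still-open variables, red fits only Grace (and all 6 values in {green, grey, pink, purple, red, yellow} must be used), so Grace = red.
The 5 still-open variables draw from only 5 values {green, grey, pink, purple, yellow}, so each is used; only Dave can be yellow, hence Dave = yellow.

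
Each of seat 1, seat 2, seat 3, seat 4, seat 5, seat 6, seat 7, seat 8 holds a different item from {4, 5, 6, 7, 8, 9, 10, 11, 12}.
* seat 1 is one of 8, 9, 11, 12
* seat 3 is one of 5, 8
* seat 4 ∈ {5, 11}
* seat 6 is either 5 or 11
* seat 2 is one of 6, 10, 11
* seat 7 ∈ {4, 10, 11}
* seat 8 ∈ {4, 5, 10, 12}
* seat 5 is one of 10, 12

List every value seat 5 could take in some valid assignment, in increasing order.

The 8 variables together cover exactly {4, 5, 6, 8, 9, 10, 11, 12} — 8 values for 8 variables — and 6 appears only in seat 2's list, so seat 2 = 6.
Among the 7 still-open variables, 9 fits only seat 1 (and all 7 values in {4, 5, 8, 9, 10, 11, 12} must be used), so seat 1 = 9.
The 6 still-open variables draw from only 6 values {4, 5, 8, 10, 11, 12}, so each is used; only seat 3 can be 8, hence seat 3 = 8.
The 2 variables seat 4 and seat 6 are confined to {5, 11}, which locks those values in; drop them from seat 7, seat 8.
No further eliminations apply; seat 5 can still be any of 10, 12.

10, 12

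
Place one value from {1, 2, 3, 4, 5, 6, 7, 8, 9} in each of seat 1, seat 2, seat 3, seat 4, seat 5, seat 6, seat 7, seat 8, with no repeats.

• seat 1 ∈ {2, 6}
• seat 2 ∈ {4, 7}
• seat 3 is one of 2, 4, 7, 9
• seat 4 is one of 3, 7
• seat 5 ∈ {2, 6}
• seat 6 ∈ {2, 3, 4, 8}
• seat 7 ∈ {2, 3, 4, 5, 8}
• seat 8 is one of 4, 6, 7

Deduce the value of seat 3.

9

The 8 variables together cover exactly {2, 3, 4, 5, 6, 7, 8, 9} — 8 values for 8 variables — and 5 appears only in seat 7's list, so seat 7 = 5.
Among the 7 still-open variables, 8 fits only seat 6 (and all 7 values in {2, 3, 4, 6, 7, 8, 9} must be used), so seat 6 = 8.
The 6 still-open variables together cover exactly {2, 3, 4, 6, 7, 9} — 6 values for 6 variables — and 3 appears only in seat 4's list, so seat 4 = 3.
The 5 still-open variables draw from only 5 values {2, 4, 6, 7, 9}, so each is used; only seat 3 can be 9, hence seat 3 = 9.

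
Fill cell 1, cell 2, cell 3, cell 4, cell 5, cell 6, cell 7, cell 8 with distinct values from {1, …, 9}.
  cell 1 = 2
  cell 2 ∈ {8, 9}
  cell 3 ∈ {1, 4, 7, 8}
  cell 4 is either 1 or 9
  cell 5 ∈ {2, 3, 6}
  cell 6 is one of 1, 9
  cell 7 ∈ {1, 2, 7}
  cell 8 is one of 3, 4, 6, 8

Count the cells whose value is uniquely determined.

4

cell 1 has just one choice, so cell 1 = 2. Eliminate 2 elsewhere: cell 5, cell 7.
The 2 variables cell 4 and cell 6 are confined to {1, 9}, which locks those values in; drop them from cell 2, cell 3, cell 7.
That leaves cell 2 = 8. Strike 8 from cell 3, cell 8.
cell 7 has just one choice, so cell 7 = 7. So cell 3 can't be 7.
cell 3 has just one choice, so cell 3 = 4. Remove 4 from cell 8.
Determined: cell 1=2, cell 2=8, cell 3=4, cell 7=7. The other cells each still have more than one consistent value. That makes 4.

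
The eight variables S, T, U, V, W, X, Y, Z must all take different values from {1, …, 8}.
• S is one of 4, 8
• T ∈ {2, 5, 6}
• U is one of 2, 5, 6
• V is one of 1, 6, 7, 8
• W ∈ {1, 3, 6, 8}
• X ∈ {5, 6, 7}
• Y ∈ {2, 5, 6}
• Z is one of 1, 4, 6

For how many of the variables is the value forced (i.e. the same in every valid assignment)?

2

The 8 variables together cover exactly {1, 2, 3, 4, 5, 6, 7, 8} — 8 values for 8 variables — and 3 appears only in W's list, so W = 3.
T, U, Y between them cover only {2, 5, 6} — a naked triple. Remove those values from V, X, Z.
X's domain is down to {7}, so X = 7. So V can't be 7.
Determined: W=3, X=7. The other variables each still have more than one consistent value. That makes 2.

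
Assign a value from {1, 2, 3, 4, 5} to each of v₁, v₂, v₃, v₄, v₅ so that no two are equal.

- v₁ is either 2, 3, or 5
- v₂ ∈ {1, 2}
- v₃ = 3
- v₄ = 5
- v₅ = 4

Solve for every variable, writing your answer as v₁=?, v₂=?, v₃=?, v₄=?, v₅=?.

v₃'s domain is down to {3}, so v₃ = 3. Eliminate 3 elsewhere: v₁.
v₄'s domain is down to {5}, so v₄ = 5. Eliminate 5 elsewhere: v₁.
v₅ must be 4 (only option left).
That leaves v₁ = 2. So v₂ can't be 2.
v₂'s domain is down to {1}, so v₂ = 1.

v₁=2, v₂=1, v₃=3, v₄=5, v₅=4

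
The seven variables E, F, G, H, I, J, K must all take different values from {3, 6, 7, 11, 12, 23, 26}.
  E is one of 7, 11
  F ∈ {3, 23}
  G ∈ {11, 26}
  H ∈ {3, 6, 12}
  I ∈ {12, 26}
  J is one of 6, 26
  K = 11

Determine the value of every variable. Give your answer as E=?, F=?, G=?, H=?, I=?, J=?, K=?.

E=7, F=23, G=26, H=3, I=12, J=6, K=11

K has just one choice, so K = 11. Eliminate 11 elsewhere: E, G.
That leaves E = 7.
G must be 26 (only option left). Eliminate 26 elsewhere: I, J.
I has just one choice, so I = 12. So H can't be 12.
J has just one choice, so J = 6. So H can't be 6.
H has just one choice, so H = 3. So F can't be 3.
F has just one choice, so F = 23.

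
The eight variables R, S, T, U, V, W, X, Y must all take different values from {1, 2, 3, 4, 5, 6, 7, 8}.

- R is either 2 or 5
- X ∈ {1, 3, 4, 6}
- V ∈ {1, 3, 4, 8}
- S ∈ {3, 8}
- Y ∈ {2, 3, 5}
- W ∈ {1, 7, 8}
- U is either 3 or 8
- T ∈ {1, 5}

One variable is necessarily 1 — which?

Among the 8 variables, 6 fits only X (and all 8 values in {1, 2, 3, 4, 5, 6, 7, 8} must be used), so X = 6.
The 7 still-open variables draw from only 7 values {1, 2, 3, 4, 5, 7, 8}, so each is used; only V can be 4, hence V = 4.
Among the 6 still-open variables, 7 fits only W (and all 6 values in {1, 2, 3, 5, 7, 8} must be used), so W = 7.
The 5 still-open variables together cover exactly {1, 2, 3, 5, 8} — 5 values for 5 variables — and 1 appears only in T's list, so T = 1.

T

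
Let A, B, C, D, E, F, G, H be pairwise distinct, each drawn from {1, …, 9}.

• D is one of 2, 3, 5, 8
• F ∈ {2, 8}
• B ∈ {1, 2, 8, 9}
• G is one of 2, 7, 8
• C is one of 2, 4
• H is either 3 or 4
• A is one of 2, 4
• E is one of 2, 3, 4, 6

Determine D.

A and C between them cover only {2, 4} — a naked pair. Remove those values from B, D, E, F, G, H.
F has just one choice, so F = 8. Remove 8 from B, D, G.
G has just one choice, so G = 7.
That leaves H = 3. Eliminate 3 elsewhere: D, E.
So D = 5.

5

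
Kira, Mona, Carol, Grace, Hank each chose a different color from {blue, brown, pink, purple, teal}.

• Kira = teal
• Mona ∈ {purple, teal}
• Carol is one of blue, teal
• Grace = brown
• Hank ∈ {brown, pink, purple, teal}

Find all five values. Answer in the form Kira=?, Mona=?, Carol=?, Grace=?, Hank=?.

Kira has just one choice, so Kira = teal. Strike teal from Mona, Carol, Hank.
Mona has just one choice, so Mona = purple. Remove purple from Hank.
Carol must be blue (only option left).
That leaves Grace = brown. Remove brown from Hank.
Hank's domain is down to {pink}, so Hank = pink.

Kira=teal, Mona=purple, Carol=blue, Grace=brown, Hank=pink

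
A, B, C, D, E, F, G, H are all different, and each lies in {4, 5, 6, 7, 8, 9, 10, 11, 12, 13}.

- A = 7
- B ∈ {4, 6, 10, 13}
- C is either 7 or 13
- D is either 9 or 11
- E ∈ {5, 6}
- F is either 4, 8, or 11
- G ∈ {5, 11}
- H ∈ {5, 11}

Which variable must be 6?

A has just one choice, so A = 7. Remove 7 from C.
C's domain is down to {13}, so C = 13. Remove 13 from B.
G and H between them cover only {5, 11} — a naked pair. Remove those values from D, E, F.
So 6 goes to E.

E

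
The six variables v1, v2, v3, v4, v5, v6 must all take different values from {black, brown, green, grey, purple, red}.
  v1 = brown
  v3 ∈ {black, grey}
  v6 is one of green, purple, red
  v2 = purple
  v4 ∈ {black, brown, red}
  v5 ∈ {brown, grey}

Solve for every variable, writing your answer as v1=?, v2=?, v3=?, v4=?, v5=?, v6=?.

v1=brown, v2=purple, v3=black, v4=red, v5=grey, v6=green

v1 must be brown (only option left). Eliminate brown elsewhere: v4, v5.
v2's domain is down to {purple}, so v2 = purple. So v6 can't be purple.
v5 must be grey (only option left). So v3 can't be grey.
v3 must be black (only option left). Eliminate black elsewhere: v4.
That leaves v4 = red. So v6 can't be red.
v6 must be green (only option left).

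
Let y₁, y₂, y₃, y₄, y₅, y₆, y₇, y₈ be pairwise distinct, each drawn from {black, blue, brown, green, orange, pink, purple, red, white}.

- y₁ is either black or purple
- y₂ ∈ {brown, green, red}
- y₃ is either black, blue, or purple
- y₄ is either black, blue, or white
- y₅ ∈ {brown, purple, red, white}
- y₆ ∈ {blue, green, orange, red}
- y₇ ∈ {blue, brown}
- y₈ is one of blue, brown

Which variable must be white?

y₄

The 8 variables draw from only 8 values {black, blue, brown, green, orange, purple, red, white}, so each is used; only y₆ can be orange, hence y₆ = orange.
The 7 still-open variables draw from only 7 values {black, blue, brown, green, purple, red, white}, so each is used; only y₂ can be green, hence y₂ = green.
The 6 still-open variables draw from only 6 values {black, blue, brown, purple, red, white}, so each is used; only y₅ can be red, hence y₅ = red.
Among the 5 still-open variables, white fits only y₄ (and all 5 values in {black, blue, brown, purple, white} must be used), so y₄ = white.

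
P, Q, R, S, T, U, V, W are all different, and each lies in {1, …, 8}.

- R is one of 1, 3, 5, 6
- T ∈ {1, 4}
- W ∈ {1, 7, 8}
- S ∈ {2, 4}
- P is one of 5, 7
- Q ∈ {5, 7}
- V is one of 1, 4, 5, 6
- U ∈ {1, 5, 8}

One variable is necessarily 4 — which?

T

The 8 variables together cover exactly {1, 2, 3, 4, 5, 6, 7, 8} — 8 values for 8 variables — and 2 appears only in S's list, so S = 2.
The 7 still-open variables draw from only 7 values {1, 3, 4, 5, 6, 7, 8}, so each is used; only R can be 3, hence R = 3.
The 6 still-open variables together cover exactly {1, 4, 5, 6, 7, 8} — 6 values for 6 variables — and 6 appears only in V's list, so V = 6.
The 5 still-open variables draw from only 5 values {1, 4, 5, 7, 8}, so each is used; only T can be 4, hence T = 4.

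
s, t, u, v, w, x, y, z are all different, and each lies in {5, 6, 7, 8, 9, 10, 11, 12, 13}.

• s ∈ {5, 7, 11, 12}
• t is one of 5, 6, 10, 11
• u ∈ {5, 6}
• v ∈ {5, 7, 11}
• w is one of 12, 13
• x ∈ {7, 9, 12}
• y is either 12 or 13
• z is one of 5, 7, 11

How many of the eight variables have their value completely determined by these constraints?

3

The 8 variables together cover exactly {5, 6, 7, 9, 10, 11, 12, 13} — 8 values for 8 variables — and 9 appears only in x's list, so x = 9.
Among the 7 still-open variables, 10 fits only t (and all 7 values in {5, 6, 7, 10, 11, 12, 13} must be used), so t = 10.
The 6 still-open variables draw from only 6 values {5, 6, 7, 11, 12, 13}, so each is used; only u can be 6, hence u = 6.
w and y share exactly the 2 values {12, 13}; by pigeonhole those values go to them, so strike 12, 13 from s.
Determined: t=10, u=6, x=9. The other variables each still have more than one consistent value. That makes 3.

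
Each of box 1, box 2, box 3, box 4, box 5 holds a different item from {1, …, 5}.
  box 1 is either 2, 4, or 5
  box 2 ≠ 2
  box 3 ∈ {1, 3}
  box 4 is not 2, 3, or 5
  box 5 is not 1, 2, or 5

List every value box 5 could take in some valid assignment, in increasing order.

The 5 variables together cover exactly {1, 2, 3, 4, 5} — 5 values for 5 variables — and 2 appears only in box 1's list, so box 1 = 2.
The 4 still-open variables together cover exactly {1, 3, 4, 5} — 4 values for 4 variables — and 5 appears only in box 2's list, so box 2 = 5.
No further eliminations apply; box 5 can still be any of 3, 4.

3, 4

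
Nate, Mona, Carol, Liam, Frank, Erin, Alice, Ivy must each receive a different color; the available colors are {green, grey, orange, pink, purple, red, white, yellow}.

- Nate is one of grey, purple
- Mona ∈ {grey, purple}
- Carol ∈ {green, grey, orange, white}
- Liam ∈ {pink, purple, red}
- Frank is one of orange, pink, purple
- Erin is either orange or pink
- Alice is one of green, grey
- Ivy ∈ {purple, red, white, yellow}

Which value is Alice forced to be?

green

The 8 variables together cover exactly {green, grey, orange, pink, purple, red, white, yellow} — 8 values for 8 variables — and yellow appears only in Ivy's list, so Ivy = yellow.
Among the 7 still-open variables, red fits only Liam (and all 7 values in {green, grey, orange, pink, purple, red, white} must be used), so Liam = red.
Among the 6 still-open variables, white fits only Carol (and all 6 values in {green, grey, orange, pink, purple, white} must be used), so Carol = white.
The 5 still-open variables together cover exactly {green, grey, orange, pink, purple} — 5 values for 5 variables — and green appears only in Alice's list, so Alice = green.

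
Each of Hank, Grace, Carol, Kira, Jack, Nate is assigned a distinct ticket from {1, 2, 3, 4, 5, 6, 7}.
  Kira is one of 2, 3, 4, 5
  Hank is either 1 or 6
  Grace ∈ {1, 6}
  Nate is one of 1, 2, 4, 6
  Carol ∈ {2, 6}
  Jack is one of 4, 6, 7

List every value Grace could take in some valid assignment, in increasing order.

1, 6

The 2 variables Hank and Grace are confined to {1, 6}, which locks those values in; drop them from Carol, Jack, Nate.
Carol must be 2 (only option left). Strike 2 from Kira, Nate.
Nate has just one choice, so Nate = 4. Eliminate 4 elsewhere: Kira, Jack.
Jack's domain is down to {7}, so Jack = 7.
No further eliminations apply; Grace can still be any of 1, 6.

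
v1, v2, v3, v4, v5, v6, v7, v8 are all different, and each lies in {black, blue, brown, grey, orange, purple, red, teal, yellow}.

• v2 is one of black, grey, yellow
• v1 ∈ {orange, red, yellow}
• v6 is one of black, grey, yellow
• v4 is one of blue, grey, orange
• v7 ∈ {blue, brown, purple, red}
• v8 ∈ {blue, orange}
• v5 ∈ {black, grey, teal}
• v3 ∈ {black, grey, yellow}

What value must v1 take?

red

v2, v3, v6 share exactly the 3 values {black, grey, yellow}; by pigeonhole those values go to them, so strike black, grey, yellow from v1, v4, v5.
That leaves v5 = teal.
The 2 variables v4 and v8 are confined to {blue, orange}, which locks those values in; drop them from v1, v7.
So v1 = red.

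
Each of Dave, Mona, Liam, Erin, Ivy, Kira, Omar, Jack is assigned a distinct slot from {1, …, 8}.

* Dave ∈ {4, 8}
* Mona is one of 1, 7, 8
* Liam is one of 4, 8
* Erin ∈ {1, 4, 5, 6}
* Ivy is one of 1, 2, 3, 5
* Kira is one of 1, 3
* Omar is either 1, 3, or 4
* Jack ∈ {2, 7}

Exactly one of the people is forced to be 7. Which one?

Mona

The 8 variables together cover exactly {1, 2, 3, 4, 5, 6, 7, 8} — 8 values for 8 variables — and 6 appears only in Erin's list, so Erin = 6.
Among the 7 still-open variables, 5 fits only Ivy (and all 7 values in {1, 2, 3, 4, 5, 7, 8} must be used), so Ivy = 5.
The 6 still-open variables together cover exactly {1, 2, 3, 4, 7, 8} — 6 values for 6 variables — and 2 appears only in Jack's list, so Jack = 2.
The 5 still-open variables together cover exactly {1, 3, 4, 7, 8} — 5 values for 5 variables — and 7 appears only in Mona's list, so Mona = 7.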